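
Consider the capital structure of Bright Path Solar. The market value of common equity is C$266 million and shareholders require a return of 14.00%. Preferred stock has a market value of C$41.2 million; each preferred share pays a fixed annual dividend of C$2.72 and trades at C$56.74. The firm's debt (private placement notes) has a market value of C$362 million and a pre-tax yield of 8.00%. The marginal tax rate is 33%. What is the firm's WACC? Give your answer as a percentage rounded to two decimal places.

Cost of preferred: Rp = 2.72 / 56.74 = 4.7938%.
Total capital V = 266 + 41.2 + 362 = 669.2.
Equity: weight = 266/669.2 = 0.3975; cost = 14%.
Preferred: weight = 41.2/669.2 = 0.0616; cost = 4.7938%.
Private placement notes: weight = 362/669.2 = 0.5409; after-tax cost = 8% × (1 − 33%) = 5.3600%.
WACC = 0.3975 × 14.0000% + 0.0616 × 4.7938% + 0.5409 × 5.3600% = 8.7595%.

8.76%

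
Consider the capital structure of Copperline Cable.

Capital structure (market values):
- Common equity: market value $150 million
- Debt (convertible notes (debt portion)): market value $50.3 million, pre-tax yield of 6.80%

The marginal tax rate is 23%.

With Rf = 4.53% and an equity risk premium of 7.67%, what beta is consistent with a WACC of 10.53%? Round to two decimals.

Total capital V = 150 + 50.3 = 200.3.
Equity weight = 150/200.3 = 0.7489.
Convertible notes (debt portion) weight = 50.3/200.3 = 0.2511.
Debt contribution = 0.2511 × 6.8% × (1 − 23%) = 1.3149%.
Required equity contribution = 10.53% − 1.3149% = 9.2151%  ⇒  Re = 12.3053%.
CAPM: 12.3053% = 4.53% + β × 7.67%  ⇒  β = 1.0137.

1.01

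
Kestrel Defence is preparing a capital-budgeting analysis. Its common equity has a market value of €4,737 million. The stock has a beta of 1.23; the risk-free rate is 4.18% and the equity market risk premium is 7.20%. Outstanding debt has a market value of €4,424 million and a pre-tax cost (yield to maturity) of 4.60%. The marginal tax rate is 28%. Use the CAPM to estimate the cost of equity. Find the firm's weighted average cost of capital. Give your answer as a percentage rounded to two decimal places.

8.34%

Cost of equity via CAPM: Re = 4.18% + 1.23 × 7.2% = 13.0360%.
Total capital V = 4737 + 4424 = 9161.
Equity: weight = 4737/9161 = 0.5171; cost = 13.036%.
Debt: weight = 4424/9161 = 0.4829; after-tax cost = 4.6% × (1 − 28%) = 3.3120%.
WACC = 0.5171 × 13.0360% + 0.4829 × 3.3120% = 8.3401%.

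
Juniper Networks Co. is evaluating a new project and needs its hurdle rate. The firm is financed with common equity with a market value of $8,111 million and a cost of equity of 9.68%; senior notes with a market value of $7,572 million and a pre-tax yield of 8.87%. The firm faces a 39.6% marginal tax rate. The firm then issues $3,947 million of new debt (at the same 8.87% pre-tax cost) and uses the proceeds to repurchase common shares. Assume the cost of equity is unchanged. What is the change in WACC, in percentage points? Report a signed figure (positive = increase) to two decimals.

-1.09 pp

Current WACC:
Total capital V = 8111 + 7572 = 15683.
Equity: weight = 8111/15683 = 0.5172; cost = 9.68%.
Senior notes: weight = 7572/15683 = 0.4828; after-tax cost = 8.87% × (1 − 39.6%) = 5.3575%.
WACC = 0.5172 × 9.6800% + 0.4828 × 5.3575% = 7.5930%.
After the change:
Total capital V = 4164 + 11519 = 15683.
Equity: weight = 4164/15683 = 0.2655; cost = 9.68%.
Senior notes: weight = 11519/15683 = 0.7345; after-tax cost = 8.87% × (1 − 39.6%) = 5.3575%.
WACC = 0.2655 × 9.6800% + 0.7345 × 5.3575% = 6.5052%.
Change in WACC = 6.5052% − 7.5930% = -1.0879 pp.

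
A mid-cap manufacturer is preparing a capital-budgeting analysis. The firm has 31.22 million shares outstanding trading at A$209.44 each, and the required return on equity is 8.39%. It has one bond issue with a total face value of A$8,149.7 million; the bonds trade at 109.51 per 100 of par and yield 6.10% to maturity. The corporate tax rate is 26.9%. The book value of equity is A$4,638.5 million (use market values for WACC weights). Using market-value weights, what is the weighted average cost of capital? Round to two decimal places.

Market value of equity E = 209.44 × 31.22m = 6538.7168m. Market value of debt D = 8149.7m × 109.51/100 = 8924.73647m.
Total capital V = 6538.7168 + 8924.73647 = 15463.45327.
Equity: weight = 6538.7168/15463.45327 = 0.4228; cost = 8.39%.
Bonds outstanding: weight = 8924.73647/15463.45327 = 0.5772; after-tax cost = 6.1% × (1 − 26.9%) = 4.4591%.
WACC = 0.4228 × 8.3900% + 0.5772 × 4.4591% = 6.1213%.

6.12%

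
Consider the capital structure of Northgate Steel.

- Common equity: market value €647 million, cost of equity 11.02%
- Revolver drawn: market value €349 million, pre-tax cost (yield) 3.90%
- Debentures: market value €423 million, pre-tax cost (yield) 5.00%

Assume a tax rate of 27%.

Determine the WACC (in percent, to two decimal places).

6.81%

Total capital V = 647 + 349 + 423 = 1419.
Equity: weight = 647/1419 = 0.4560; cost = 11.02%.
Revolver drawn: weight = 349/1419 = 0.2459; after-tax cost = 3.9% × (1 − 27%) = 2.8470%.
Debentures: weight = 423/1419 = 0.2981; after-tax cost = 5% × (1 − 27%) = 3.6500%.
WACC = 0.4560 × 11.0200% + 0.2459 × 2.8470% + 0.2981 × 3.6500% = 6.8129%.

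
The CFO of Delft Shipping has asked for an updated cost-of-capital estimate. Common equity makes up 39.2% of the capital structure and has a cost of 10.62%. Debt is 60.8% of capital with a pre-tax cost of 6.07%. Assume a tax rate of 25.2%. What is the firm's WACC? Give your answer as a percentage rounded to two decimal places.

6.92%

After-tax cost of debt = 6.07% × (1 − 25.2%) = 4.5404%.
WACC = 0.392 × 10.6200% + 0.608 × 4.5404% = 6.9236%.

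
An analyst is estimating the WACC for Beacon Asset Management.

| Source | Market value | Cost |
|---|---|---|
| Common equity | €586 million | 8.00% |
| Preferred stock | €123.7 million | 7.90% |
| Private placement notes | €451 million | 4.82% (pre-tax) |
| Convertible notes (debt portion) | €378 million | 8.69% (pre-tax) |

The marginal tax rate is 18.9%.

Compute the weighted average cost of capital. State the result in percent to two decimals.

6.56%

Total capital V = 586 + 123.7 + 451 + 378 = 1538.7.
Equity: weight = 586/1538.7 = 0.3808; cost = 8%.
Preferred: weight = 123.7/1538.7 = 0.0804; cost = 7.9%.
Private placement notes: weight = 451/1538.7 = 0.2931; after-tax cost = 4.82% × (1 − 18.9%) = 3.9090%.
Convertible notes (debt portion): weight = 378/1538.7 = 0.2457; after-tax cost = 8.69% × (1 − 18.9%) = 7.0476%.
WACC = 0.3808 × 8.0000% + 0.0804 × 7.9000% + 0.2931 × 3.9090% + 0.2457 × 7.0476% = 6.5589%.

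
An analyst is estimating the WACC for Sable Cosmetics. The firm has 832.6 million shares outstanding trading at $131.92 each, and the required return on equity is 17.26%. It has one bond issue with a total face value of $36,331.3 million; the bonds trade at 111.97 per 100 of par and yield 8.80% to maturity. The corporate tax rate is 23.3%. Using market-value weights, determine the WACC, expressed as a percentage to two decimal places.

14.42%

Market value of equity E = 131.92 × 832.6m = 109836.592m. Market value of debt D = 36331.3m × 111.97/100 = 40680.15661m.
Total capital V = 109836.592 + 40680.15661 = 150516.74861.
Equity: weight = 109836.592/150516.74861 = 0.7297; cost = 17.26%.
Bonds outstanding: weight = 40680.15661/150516.74861 = 0.2703; after-tax cost = 8.8% × (1 − 23.3%) = 6.7496%.
WACC = 0.7297 × 17.2600% + 0.2703 × 6.7496% = 14.4194%.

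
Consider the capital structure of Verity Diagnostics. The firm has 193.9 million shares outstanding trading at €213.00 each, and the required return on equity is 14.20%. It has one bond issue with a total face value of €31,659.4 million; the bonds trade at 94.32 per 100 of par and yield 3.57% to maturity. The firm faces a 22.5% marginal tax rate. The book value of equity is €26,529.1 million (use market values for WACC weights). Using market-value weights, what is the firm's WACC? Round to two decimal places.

Market value of equity E = 213.0 × 193.9m = 41300.7m. Market value of debt D = 31659.4m × 94.32/100 = 29861.14608m.
Total capital V = 41300.7 + 29861.14608 = 71161.84608.
Equity: weight = 41300.7/71161.84608 = 0.5804; cost = 14.2%.
Bonds outstanding: weight = 29861.14608/71161.84608 = 0.4196; after-tax cost = 3.57% × (1 − 22.5%) = 2.7668%.
WACC = 0.5804 × 14.2000% + 0.4196 × 2.7668% = 9.4023%.

9.40%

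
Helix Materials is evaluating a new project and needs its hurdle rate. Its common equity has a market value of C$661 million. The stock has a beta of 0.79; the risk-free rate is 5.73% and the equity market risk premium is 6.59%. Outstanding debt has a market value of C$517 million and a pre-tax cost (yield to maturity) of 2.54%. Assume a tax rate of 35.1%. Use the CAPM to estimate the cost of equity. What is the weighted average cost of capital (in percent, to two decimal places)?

Cost of equity via CAPM: Re = 5.73% + 0.79 × 6.59% = 10.9361%.
Total capital V = 661 + 517 = 1178.
Equity: weight = 661/1178 = 0.5611; cost = 10.9361%.
Debt: weight = 517/1178 = 0.4389; after-tax cost = 2.54% × (1 − 35.1%) = 1.6485%.
WACC = 0.5611 × 10.9361% + 0.4389 × 1.6485% = 6.8599%.

6.86%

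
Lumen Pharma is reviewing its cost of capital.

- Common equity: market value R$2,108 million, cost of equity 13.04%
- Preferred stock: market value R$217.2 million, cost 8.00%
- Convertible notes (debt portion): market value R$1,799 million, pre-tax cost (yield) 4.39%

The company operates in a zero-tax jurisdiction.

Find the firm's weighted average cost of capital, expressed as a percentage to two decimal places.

9.00%

Total capital V = 2108 + 217.2 + 1799 = 4124.2.
Equity: weight = 2108/4124.2 = 0.5111; cost = 13.04%.
Preferred: weight = 217.2/4124.2 = 0.0527; cost = 8%.
Convertible notes (debt portion): weight = 1799/4124.2 = 0.4362; after-tax cost = 4.39% × (1 − 0%) = 4.3900%.
WACC = 0.5111 × 13.0400% + 0.0527 × 8.0000% + 0.4362 × 4.3900% = 9.0014%.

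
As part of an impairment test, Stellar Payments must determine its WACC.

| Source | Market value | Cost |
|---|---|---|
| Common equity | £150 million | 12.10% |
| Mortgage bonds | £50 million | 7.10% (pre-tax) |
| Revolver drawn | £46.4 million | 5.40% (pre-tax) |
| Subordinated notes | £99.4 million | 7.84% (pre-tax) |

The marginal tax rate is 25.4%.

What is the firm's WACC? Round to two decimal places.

8.24%

Total capital V = 150 + 50 + 46.4 + 99.4 = 345.8.
Equity: weight = 150/345.8 = 0.4338; cost = 12.1%.
Mortgage bonds: weight = 50/345.8 = 0.1446; after-tax cost = 7.1% × (1 − 25.4%) = 5.2966%.
Revolver drawn: weight = 46.4/345.8 = 0.1342; after-tax cost = 5.4% × (1 − 25.4%) = 4.0284%.
Subordinated notes: weight = 99.4/345.8 = 0.2874; after-tax cost = 7.84% × (1 − 25.4%) = 5.8486%.
WACC = 0.4338 × 12.1000% + 0.1446 × 5.2966% + 0.1342 × 4.0284% + 0.2874 × 5.8486% = 8.2363%.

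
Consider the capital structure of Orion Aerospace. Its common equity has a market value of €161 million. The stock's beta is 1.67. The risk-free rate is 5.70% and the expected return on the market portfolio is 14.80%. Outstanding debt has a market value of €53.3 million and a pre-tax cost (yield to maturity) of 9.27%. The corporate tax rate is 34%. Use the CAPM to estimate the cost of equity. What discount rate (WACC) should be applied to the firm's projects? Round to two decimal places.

Market risk premium = 14.8% − 5.7% = 9.1%.
Cost of equity via CAPM: Re = 5.7% + 1.67 × 9.1% = 20.8970%.
Total capital V = 161 + 53.3 = 214.3.
Equity: weight = 161/214.3 = 0.7513; cost = 20.897%.
Debt: weight = 53.3/214.3 = 0.2487; after-tax cost = 9.27% × (1 − 34%) = 6.1182%.
WACC = 0.7513 × 20.8970% + 0.2487 × 6.1182% = 17.2213%.

17.22%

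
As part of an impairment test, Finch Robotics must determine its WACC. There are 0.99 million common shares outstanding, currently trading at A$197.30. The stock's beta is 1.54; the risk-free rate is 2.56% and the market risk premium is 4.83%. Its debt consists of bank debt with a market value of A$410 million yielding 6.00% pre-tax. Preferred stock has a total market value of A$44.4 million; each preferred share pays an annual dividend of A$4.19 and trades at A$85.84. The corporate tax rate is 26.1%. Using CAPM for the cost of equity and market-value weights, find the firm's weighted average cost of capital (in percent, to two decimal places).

Cost of equity via CAPM: Re = 2.56% + 1.54 × 4.83% = 9.9982%.
Cost of preferred: Rp = 4.19 / 85.84 = 4.8812%.
Market value of equity E = 197.3 × 0.99m = 195.327m.
Total capital V = 195.327 + 44.4 + 410 = 649.727.
Equity: weight = 195.327/649.727 = 0.3006; cost = 9.9982%.
Preferred: weight = 44.4/649.727 = 0.0683; cost = 4.8812%.
Bank debt: weight = 410/649.727 = 0.6310; after-tax cost = 6% × (1 − 26.1%) = 4.4340%.
WACC = 0.3006 × 9.9982% + 0.0683 × 4.8812% + 0.6310 × 4.4340% = 6.1373%.

6.14%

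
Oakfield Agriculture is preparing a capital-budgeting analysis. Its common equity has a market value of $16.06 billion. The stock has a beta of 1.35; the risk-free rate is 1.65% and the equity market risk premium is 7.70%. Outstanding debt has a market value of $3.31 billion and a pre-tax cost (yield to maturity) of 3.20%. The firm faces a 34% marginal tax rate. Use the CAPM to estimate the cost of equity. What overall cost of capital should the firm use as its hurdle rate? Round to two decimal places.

10.35%

Cost of equity via CAPM: Re = 1.65% + 1.35 × 7.7% = 12.0450%.
Total capital V = 16.06 + 3.31 = 19.37.
Equity: weight = 16.06/19.37 = 0.8291; cost = 12.045%.
Debt: weight = 3.31/19.37 = 0.1709; after-tax cost = 3.2% × (1 − 34%) = 2.1120%.
WACC = 0.8291 × 12.0450% + 0.1709 × 2.1120% = 10.3476%.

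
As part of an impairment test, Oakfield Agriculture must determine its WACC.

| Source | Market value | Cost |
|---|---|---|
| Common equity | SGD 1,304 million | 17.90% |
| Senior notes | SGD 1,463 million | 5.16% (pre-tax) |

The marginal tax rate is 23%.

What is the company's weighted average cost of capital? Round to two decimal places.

10.54%

Total capital V = 1304 + 1463 = 2767.
Equity: weight = 1304/2767 = 0.4713; cost = 17.9%.
Senior notes: weight = 1463/2767 = 0.5287; after-tax cost = 5.16% × (1 − 23%) = 3.9732%.
WACC = 0.4713 × 17.9000% + 0.5287 × 3.9732% = 10.5365%.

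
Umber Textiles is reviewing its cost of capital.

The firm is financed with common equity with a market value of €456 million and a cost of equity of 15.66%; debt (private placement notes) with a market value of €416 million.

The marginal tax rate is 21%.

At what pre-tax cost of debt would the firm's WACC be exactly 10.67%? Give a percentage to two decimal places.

Total capital V = 456 + 416 = 872.
Equity weight = 456/872 = 0.5229.
Private placement notes weight = 416/872 = 0.4771.
Equity contribution = 0.5229 × 15.66% = 8.1892%.
Remaining for debt = 10.67% − 8.1892% = 2.4808%.
Rd × (1 − 21%) × 0.4771 = 2.4808%  ⇒  Rd = 6.5825%.

6.58%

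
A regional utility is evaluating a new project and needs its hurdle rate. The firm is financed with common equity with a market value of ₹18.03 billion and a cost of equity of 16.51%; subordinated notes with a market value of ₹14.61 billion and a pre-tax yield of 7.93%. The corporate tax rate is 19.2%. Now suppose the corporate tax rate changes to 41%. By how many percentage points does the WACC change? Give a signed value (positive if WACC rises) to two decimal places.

-0.77 pp

Current WACC:
Total capital V = 18.03 + 14.61 = 32.64.
Equity: weight = 18.03/32.64 = 0.5524; cost = 16.51%.
Subordinated notes: weight = 14.61/32.64 = 0.4476; after-tax cost = 7.93% × (1 − 19.2%) = 6.4074%.
WACC = 0.5524 × 16.5100% + 0.4476 × 6.4074% = 11.9880%.
After the change:
Total capital V = 18.03 + 14.61 = 32.64.
Equity: weight = 18.03/32.64 = 0.5524; cost = 16.51%.
Subordinated notes: weight = 14.61/32.64 = 0.4476; after-tax cost = 7.93% × (1 − 41%) = 4.6787%.
WACC = 0.5524 × 16.5100% + 0.4476 × 4.6787% = 11.2142%.
Change in WACC = 11.2142% − 11.9880% = -0.7738 pp.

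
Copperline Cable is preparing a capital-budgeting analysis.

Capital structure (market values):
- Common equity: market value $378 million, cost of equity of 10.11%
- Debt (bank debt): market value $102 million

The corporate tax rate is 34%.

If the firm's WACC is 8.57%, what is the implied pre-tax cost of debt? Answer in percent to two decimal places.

Total capital V = 378 + 102 = 480.
Equity weight = 378/480 = 0.7875.
Bank debt weight = 102/480 = 0.2125.
Equity contribution = 0.7875 × 10.11% = 7.9616%.
Remaining for debt = 8.57% − 7.9616% = 0.6084%.
Rd × (1 − 34%) × 0.2125 = 0.6084%  ⇒  Rd = 4.3378%.

4.34%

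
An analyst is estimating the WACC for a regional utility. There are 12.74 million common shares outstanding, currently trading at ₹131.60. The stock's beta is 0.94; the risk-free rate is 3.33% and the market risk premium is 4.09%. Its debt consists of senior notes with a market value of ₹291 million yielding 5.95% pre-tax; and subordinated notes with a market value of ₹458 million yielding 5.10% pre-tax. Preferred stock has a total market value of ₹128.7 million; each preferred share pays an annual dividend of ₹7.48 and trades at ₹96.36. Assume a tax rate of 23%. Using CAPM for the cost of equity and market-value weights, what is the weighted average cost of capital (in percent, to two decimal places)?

Cost of equity via CAPM: Re = 3.33% + 0.94 × 4.09% = 7.1746%.
Cost of preferred: Rp = 7.48 / 96.36 = 7.7626%.
Market value of equity E = 131.6 × 12.74m = 1676.584m.
Total capital V = 1676.584 + 128.7 + 291 + 458 = 2554.284.
Equity: weight = 1676.584/2554.284 = 0.6564; cost = 7.1746%.
Preferred: weight = 128.7/2554.284 = 0.0504; cost = 7.7626%.
Senior notes: weight = 291/2554.284 = 0.1139; after-tax cost = 5.95% × (1 − 23%) = 4.5815%.
Subordinated notes: weight = 458/2554.284 = 0.1793; after-tax cost = 5.1% × (1 − 23%) = 3.9270%.
WACC = 0.6564 × 7.1746% + 0.0504 × 7.7626% + 0.1139 × 4.5815% + 0.1793 × 3.9270% = 6.3265%.

6.33%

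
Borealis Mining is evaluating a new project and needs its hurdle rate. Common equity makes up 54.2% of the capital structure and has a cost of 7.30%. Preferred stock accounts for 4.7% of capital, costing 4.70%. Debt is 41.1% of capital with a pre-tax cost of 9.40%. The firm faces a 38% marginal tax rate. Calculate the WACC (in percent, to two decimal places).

6.57%

After-tax cost of debt = 9.4% × (1 − 38%) = 5.8280%.
WACC = 0.542 × 7.3000% + 0.047 × 4.7000% + 0.411 × 5.8280% = 6.5728%.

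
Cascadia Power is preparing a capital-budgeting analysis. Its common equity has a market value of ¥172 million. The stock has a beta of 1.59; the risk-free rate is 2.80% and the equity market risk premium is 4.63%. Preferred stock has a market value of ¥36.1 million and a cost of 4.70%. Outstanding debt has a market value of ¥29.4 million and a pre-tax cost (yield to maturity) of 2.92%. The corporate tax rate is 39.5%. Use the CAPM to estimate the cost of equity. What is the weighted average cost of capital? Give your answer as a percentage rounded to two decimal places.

8.29%

Cost of equity via CAPM: Re = 2.8% + 1.59 × 4.63% = 10.1617%.
Total capital V = 172 + 36.1 + 29.4 = 237.5.
Equity: weight = 172/237.5 = 0.7242; cost = 10.1617%.
Preferred: weight = 36.1/237.5 = 0.1520; cost = 4.7%.
Debt: weight = 29.4/237.5 = 0.1238; after-tax cost = 2.92% × (1 − 39.5%) = 1.7666%.
WACC = 0.7242 × 10.1617% + 0.1520 × 4.7000% + 0.1238 × 1.7666% = 8.2923%.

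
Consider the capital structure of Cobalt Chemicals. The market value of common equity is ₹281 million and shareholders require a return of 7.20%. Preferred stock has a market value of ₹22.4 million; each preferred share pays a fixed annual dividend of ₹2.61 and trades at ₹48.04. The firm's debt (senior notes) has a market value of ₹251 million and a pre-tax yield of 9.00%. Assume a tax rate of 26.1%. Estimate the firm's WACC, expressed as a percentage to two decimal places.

6.88%

Cost of preferred: Rp = 2.61 / 48.04 = 5.4330%.
Total capital V = 281 + 22.4 + 251 = 554.4.
Equity: weight = 281/554.4 = 0.5069; cost = 7.2%.
Preferred: weight = 22.4/554.4 = 0.0404; cost = 5.433%.
Senior notes: weight = 251/554.4 = 0.4527; after-tax cost = 9% × (1 − 26.1%) = 6.6510%.
WACC = 0.5069 × 7.2000% + 0.0404 × 5.4330% + 0.4527 × 6.6510% = 6.8801%.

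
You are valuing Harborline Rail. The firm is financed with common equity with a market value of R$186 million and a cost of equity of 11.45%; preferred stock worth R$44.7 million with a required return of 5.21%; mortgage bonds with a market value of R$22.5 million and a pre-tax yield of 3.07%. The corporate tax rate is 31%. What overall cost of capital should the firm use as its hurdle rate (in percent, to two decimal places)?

Total capital V = 186 + 44.7 + 22.5 = 253.2.
Equity: weight = 186/253.2 = 0.7346; cost = 11.45%.
Preferred: weight = 44.7/253.2 = 0.1765; cost = 5.21%.
Mortgage bonds: weight = 22.5/253.2 = 0.0889; after-tax cost = 3.07% × (1 − 31%) = 2.1183%.
WACC = 0.7346 × 11.4500% + 0.1765 × 5.2100% + 0.0889 × 2.1183% = 9.5191%.

9.52%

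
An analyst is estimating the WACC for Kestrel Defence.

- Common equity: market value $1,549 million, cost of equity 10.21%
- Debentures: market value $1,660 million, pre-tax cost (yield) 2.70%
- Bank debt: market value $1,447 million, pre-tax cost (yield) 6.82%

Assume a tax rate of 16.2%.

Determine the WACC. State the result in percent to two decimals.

5.98%

Total capital V = 1549 + 1660 + 1447 = 4656.
Equity: weight = 1549/4656 = 0.3327; cost = 10.21%.
Debentures: weight = 1660/4656 = 0.3565; after-tax cost = 2.7% × (1 − 16.2%) = 2.2626%.
Bank debt: weight = 1447/4656 = 0.3108; after-tax cost = 6.82% × (1 − 16.2%) = 5.7152%.
WACC = 0.3327 × 10.2100% + 0.3565 × 2.2626% + 0.3108 × 5.7152% = 5.9796%.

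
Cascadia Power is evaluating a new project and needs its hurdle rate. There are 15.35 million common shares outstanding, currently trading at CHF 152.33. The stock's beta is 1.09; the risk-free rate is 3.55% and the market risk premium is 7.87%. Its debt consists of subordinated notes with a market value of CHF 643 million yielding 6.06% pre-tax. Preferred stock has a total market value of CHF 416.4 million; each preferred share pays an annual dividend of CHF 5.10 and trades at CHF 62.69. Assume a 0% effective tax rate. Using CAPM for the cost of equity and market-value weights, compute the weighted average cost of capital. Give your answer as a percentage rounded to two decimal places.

Cost of equity via CAPM: Re = 3.55% + 1.09 × 7.87% = 12.1283%.
Cost of preferred: Rp = 5.1 / 62.69 = 8.1353%.
Market value of equity E = 152.33 × 15.35m = 2338.2655m.
Total capital V = 2338.2655 + 416.4 + 643 = 3397.6655.
Equity: weight = 2338.2655/3397.6655 = 0.6882; cost = 12.1283%.
Preferred: weight = 416.4/3397.6655 = 0.1226; cost = 8.1353%.
Subordinated notes: weight = 643/3397.6655 = 0.1892; after-tax cost = 6.06% × (1 − 0%) = 6.0600%.
WACC = 0.6882 × 12.1283% + 0.1226 × 8.1353% + 0.1892 × 6.0600% = 10.4905%.

10.49%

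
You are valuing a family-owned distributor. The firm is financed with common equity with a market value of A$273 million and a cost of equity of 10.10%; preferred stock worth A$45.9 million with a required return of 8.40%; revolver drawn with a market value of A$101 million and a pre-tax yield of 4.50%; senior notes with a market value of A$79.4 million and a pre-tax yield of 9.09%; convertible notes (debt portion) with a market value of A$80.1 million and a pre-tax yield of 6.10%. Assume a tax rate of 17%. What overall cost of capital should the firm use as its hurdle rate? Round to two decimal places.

Total capital V = 273 + 45.9 + 101 + 79.4 + 80.1 = 579.4.
Equity: weight = 273/579.4 = 0.4712; cost = 10.1%.
Preferred: weight = 45.9/579.4 = 0.0792; cost = 8.4%.
Revolver drawn: weight = 101/579.4 = 0.1743; after-tax cost = 4.5% × (1 − 17%) = 3.7350%.
Senior notes: weight = 79.4/579.4 = 0.1370; after-tax cost = 9.09% × (1 − 17%) = 7.5447%.
Convertible notes (debt portion): weight = 80.1/579.4 = 0.1382; after-tax cost = 6.1% × (1 − 17%) = 5.0630%.
WACC = 0.4712 × 10.1000% + 0.0792 × 8.4000% + 0.1743 × 3.7350% + 0.1370 × 7.5447% + 0.1382 × 5.0630% = 7.8093%.

7.81%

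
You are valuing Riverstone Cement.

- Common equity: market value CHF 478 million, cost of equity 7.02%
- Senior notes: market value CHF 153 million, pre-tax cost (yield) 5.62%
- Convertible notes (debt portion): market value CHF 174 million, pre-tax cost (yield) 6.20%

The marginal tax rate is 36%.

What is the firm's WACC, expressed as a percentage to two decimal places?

5.71%

Total capital V = 478 + 153 + 174 = 805.
Equity: weight = 478/805 = 0.5938; cost = 7.02%.
Senior notes: weight = 153/805 = 0.1901; after-tax cost = 5.62% × (1 − 36%) = 3.5968%.
Convertible notes (debt portion): weight = 174/805 = 0.2161; after-tax cost = 6.2% × (1 − 36%) = 3.9680%.
WACC = 0.5938 × 7.0200% + 0.1901 × 3.5968% + 0.2161 × 3.9680% = 5.7097%.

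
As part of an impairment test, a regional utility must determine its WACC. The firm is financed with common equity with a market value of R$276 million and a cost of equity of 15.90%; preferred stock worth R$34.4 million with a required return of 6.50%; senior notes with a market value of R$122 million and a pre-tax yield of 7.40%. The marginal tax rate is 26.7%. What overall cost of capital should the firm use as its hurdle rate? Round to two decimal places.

Total capital V = 276 + 34.4 + 122 = 432.4.
Equity: weight = 276/432.4 = 0.6383; cost = 15.9%.
Preferred: weight = 34.4/432.4 = 0.0796; cost = 6.5%.
Senior notes: weight = 122/432.4 = 0.2821; after-tax cost = 7.4% × (1 − 26.7%) = 5.4242%.
WACC = 0.6383 × 15.9000% + 0.0796 × 6.5000% + 0.2821 × 5.4242% = 12.1965%.

12.20%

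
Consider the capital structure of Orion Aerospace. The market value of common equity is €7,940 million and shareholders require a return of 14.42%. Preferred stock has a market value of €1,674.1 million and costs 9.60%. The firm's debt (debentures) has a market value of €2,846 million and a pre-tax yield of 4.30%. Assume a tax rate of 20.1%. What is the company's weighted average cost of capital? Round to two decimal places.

Total capital V = 7940 + 1674.1 + 2846 = 12460.1.
Equity: weight = 7940/12460.1 = 0.6372; cost = 14.42%.
Preferred: weight = 1674.1/12460.1 = 0.1344; cost = 9.6%.
Debentures: weight = 2846/12460.1 = 0.2284; after-tax cost = 4.3% × (1 − 20.1%) = 3.4357%.
WACC = 0.6372 × 14.4200% + 0.1344 × 9.6000% + 0.2284 × 3.4357% = 11.2635%.

11.26%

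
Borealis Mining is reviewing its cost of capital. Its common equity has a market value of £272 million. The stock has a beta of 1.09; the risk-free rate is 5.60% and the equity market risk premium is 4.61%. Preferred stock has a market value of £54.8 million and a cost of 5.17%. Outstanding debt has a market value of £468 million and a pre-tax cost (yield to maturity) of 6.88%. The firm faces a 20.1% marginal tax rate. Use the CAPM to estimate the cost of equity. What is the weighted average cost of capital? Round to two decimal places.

Cost of equity via CAPM: Re = 5.6% + 1.09 × 4.61% = 10.6249%.
Total capital V = 272 + 54.8 + 468 = 794.8.
Equity: weight = 272/794.8 = 0.3422; cost = 10.6249%.
Preferred: weight = 54.8/794.8 = 0.0689; cost = 5.17%.
Debt: weight = 468/794.8 = 0.5888; after-tax cost = 6.88% × (1 − 20.1%) = 5.4971%.
WACC = 0.3422 × 10.6249% + 0.0689 × 5.1700% + 0.5888 × 5.4971% = 7.2294%.

7.23%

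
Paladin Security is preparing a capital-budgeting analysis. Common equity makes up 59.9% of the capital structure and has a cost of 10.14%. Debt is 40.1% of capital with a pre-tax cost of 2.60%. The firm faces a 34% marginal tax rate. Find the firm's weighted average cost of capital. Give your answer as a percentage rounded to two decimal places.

After-tax cost of debt = 2.6% × (1 − 34%) = 1.7160%.
WACC = 0.599 × 10.1400% + 0.401 × 1.7160% = 6.7620%.

6.76%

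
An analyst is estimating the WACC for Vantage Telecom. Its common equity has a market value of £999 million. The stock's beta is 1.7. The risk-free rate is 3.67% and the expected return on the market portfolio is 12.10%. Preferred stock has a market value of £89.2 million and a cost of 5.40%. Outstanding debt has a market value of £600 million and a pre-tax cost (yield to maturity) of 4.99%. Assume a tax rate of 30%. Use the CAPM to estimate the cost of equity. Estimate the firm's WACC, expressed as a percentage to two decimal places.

12.18%

Market risk premium = 12.1% − 3.67% = 8.43%.
Cost of equity via CAPM: Re = 3.67% + 1.7 × 8.43% = 18.0010%.
Total capital V = 999 + 89.2 + 600 = 1688.2.
Equity: weight = 999/1688.2 = 0.5918; cost = 18.001%.
Preferred: weight = 89.2/1688.2 = 0.0528; cost = 5.4%.
Debt: weight = 600/1688.2 = 0.3554; after-tax cost = 4.99% × (1 − 30%) = 3.4930%.
WACC = 0.5918 × 18.0010% + 0.0528 × 5.4000% + 0.3554 × 3.4930% = 12.1789%.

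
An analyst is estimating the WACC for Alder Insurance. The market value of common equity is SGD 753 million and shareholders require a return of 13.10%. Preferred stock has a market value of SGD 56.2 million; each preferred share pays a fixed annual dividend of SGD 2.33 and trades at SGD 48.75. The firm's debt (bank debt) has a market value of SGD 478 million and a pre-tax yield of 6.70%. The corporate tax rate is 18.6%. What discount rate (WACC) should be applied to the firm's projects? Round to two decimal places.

9.90%

Cost of preferred: Rp = 2.33 / 48.75 = 4.7795%.
Total capital V = 753 + 56.2 + 478 = 1287.2.
Equity: weight = 753/1287.2 = 0.5850; cost = 13.1%.
Preferred: weight = 56.2/1287.2 = 0.0437; cost = 4.7795%.
Bank debt: weight = 478/1287.2 = 0.3713; after-tax cost = 6.7% × (1 − 18.6%) = 5.4538%.
WACC = 0.5850 × 13.1000% + 0.0437 × 4.7795% + 0.3713 × 5.4538% = 9.8973%.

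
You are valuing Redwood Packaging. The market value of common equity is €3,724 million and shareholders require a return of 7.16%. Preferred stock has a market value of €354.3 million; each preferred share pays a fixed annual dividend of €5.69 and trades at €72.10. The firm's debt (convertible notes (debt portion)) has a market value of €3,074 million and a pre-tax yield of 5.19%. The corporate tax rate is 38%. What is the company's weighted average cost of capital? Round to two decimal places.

Cost of preferred: Rp = 5.69 / 72.1 = 7.8918%.
Total capital V = 3724 + 354.3 + 3074 = 7152.3.
Equity: weight = 3724/7152.3 = 0.5207; cost = 7.16%.
Preferred: weight = 354.3/7152.3 = 0.0495; cost = 7.8918%.
Convertible notes (debt portion): weight = 3074/7152.3 = 0.4298; after-tax cost = 5.19% × (1 − 38%) = 3.2178%.
WACC = 0.5207 × 7.1600% + 0.0495 × 7.8918% + 0.4298 × 3.2178% = 5.5019%.

5.50%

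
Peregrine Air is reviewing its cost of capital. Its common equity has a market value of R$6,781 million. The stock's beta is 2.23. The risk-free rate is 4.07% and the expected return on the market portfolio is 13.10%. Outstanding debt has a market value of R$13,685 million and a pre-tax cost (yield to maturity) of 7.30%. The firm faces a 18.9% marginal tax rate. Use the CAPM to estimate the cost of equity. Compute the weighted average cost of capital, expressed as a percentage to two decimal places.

Market risk premium = 13.1% − 4.07% = 9.03%.
Cost of equity via CAPM: Re = 4.07% + 2.23 × 9.03% = 24.2069%.
Total capital V = 6781 + 13685 = 20466.
Equity: weight = 6781/20466 = 0.3313; cost = 24.2069%.
Debt: weight = 13685/20466 = 0.6687; after-tax cost = 7.3% × (1 − 18.9%) = 5.9203%.
WACC = 0.3313 × 24.2069% + 0.6687 × 5.9203% = 11.9792%.

11.98%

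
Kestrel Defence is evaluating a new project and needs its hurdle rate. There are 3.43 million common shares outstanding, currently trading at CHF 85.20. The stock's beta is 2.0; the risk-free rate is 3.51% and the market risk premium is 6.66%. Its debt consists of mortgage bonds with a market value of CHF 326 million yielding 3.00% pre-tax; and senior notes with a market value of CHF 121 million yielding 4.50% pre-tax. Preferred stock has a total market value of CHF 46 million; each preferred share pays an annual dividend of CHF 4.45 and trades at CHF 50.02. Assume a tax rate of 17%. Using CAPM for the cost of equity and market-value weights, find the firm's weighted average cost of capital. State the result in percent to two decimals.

Cost of equity via CAPM: Re = 3.51% + 2.0 × 6.66% = 16.8300%.
Cost of preferred: Rp = 4.45 / 50.02 = 8.8964%.
Market value of equity E = 85.2 × 3.43m = 292.236m.
Total capital V = 292.236 + 46 + 326 + 121 = 785.236.
Equity: weight = 292.236/785.236 = 0.3722; cost = 16.83%.
Preferred: weight = 46/785.236 = 0.0586; cost = 8.8964%.
Mortgage bonds: weight = 326/785.236 = 0.4152; after-tax cost = 3% × (1 − 17%) = 2.4900%.
Senior notes: weight = 121/785.236 = 0.1541; after-tax cost = 4.5% × (1 − 17%) = 3.7350%.
WACC = 0.3722 × 16.8300% + 0.0586 × 8.8964% + 0.4152 × 2.4900% + 0.1541 × 3.7350% = 8.3940%.

8.39%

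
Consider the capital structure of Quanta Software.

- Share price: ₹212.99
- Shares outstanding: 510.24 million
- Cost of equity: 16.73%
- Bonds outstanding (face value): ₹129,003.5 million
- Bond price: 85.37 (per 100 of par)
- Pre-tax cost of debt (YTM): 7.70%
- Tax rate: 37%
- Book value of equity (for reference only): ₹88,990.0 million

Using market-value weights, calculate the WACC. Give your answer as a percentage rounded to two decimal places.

Market value of equity E = 212.99 × 510.24m = 108676.0176m. Market value of debt D = 129003.5m × 85.37/100 = 110130.28795m.
Total capital V = 108676.0176 + 110130.28795 = 218806.30555.
Equity: weight = 108676.0176/218806.30555 = 0.4967; cost = 16.73%.
Bonds outstanding: weight = 110130.28795/218806.30555 = 0.5033; after-tax cost = 7.7% × (1 − 37%) = 4.8510%.
WACC = 0.4967 × 16.7300% + 0.5033 × 4.8510% = 10.7510%.

10.75%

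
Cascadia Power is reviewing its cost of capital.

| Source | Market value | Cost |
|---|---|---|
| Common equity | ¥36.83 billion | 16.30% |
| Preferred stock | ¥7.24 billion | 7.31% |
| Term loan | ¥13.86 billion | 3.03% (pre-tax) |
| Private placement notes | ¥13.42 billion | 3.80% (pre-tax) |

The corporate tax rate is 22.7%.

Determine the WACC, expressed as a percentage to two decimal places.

Total capital V = 36.83 + 7.24 + 13.86 + 13.42 = 71.35.
Equity: weight = 36.83/71.35 = 0.5162; cost = 16.3%.
Preferred: weight = 7.24/71.35 = 0.1015; cost = 7.31%.
Term loan: weight = 13.86/71.35 = 0.1943; after-tax cost = 3.03% × (1 − 22.7%) = 2.3422%.
Private placement notes: weight = 13.42/71.35 = 0.1881; after-tax cost = 3.8% × (1 − 22.7%) = 2.9374%.
WACC = 0.5162 × 16.3000% + 0.1015 × 7.3100% + 0.1943 × 2.3422% + 0.1881 × 2.9374% = 10.1631%.

10.16%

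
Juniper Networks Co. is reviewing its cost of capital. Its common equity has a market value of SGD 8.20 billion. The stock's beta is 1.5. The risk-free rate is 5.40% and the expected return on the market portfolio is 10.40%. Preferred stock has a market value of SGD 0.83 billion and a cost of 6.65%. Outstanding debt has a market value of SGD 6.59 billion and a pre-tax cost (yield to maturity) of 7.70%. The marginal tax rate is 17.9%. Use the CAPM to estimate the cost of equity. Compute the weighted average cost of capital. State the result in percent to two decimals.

9.79%

Market risk premium = 10.4% − 5.4% = 5.0%.
Cost of equity via CAPM: Re = 5.4% + 1.5 × 5.0% = 12.9000%.
Total capital V = 8.2 + 0.83 + 6.59 = 15.62.
Equity: weight = 8.2/15.62 = 0.5250; cost = 12.9%.
Preferred: weight = 0.83/15.62 = 0.0531; cost = 6.65%.
Debt: weight = 6.59/15.62 = 0.4219; after-tax cost = 7.7% × (1 − 17.9%) = 6.3217%.
WACC = 0.5250 × 12.9000% + 0.0531 × 6.6500% + 0.4219 × 6.3217% = 9.7925%.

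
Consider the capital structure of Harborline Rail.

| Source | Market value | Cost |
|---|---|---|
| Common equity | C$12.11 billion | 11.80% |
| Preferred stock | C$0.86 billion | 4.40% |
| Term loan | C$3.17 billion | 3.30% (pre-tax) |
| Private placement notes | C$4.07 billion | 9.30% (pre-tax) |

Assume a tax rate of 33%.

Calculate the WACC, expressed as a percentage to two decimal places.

8.86%

Total capital V = 12.11 + 0.86 + 3.17 + 4.07 = 20.21.
Equity: weight = 12.11/20.21 = 0.5992; cost = 11.8%.
Preferred: weight = 0.86/20.21 = 0.0426; cost = 4.4%.
Term loan: weight = 3.17/20.21 = 0.1569; after-tax cost = 3.3% × (1 − 33%) = 2.2110%.
Private placement notes: weight = 4.07/20.21 = 0.2014; after-tax cost = 9.3% × (1 − 33%) = 6.2310%.
WACC = 0.5992 × 11.8000% + 0.0426 × 4.4000% + 0.1569 × 2.2110% + 0.2014 × 6.2310% = 8.8595%.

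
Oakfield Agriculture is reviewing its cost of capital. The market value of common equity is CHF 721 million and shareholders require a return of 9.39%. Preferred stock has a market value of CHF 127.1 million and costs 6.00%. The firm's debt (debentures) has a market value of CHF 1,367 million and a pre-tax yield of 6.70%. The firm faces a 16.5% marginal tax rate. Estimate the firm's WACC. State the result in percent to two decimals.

6.85%

Total capital V = 721 + 127.1 + 1367 = 2215.1.
Equity: weight = 721/2215.1 = 0.3255; cost = 9.39%.
Preferred: weight = 127.1/2215.1 = 0.0574; cost = 6%.
Debentures: weight = 1367/2215.1 = 0.6171; after-tax cost = 6.7% × (1 − 16.5%) = 5.5945%.
WACC = 0.3255 × 9.3900% + 0.0574 × 6.0000% + 0.6171 × 5.5945% = 6.8532%.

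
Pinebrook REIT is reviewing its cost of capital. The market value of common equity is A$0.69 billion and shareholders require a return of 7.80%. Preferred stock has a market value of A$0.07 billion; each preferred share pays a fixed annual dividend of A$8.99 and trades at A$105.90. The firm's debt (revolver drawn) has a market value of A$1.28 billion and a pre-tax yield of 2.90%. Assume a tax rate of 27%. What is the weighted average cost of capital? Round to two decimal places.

Cost of preferred: Rp = 8.99 / 105.9 = 8.4891%.
Total capital V = 0.69 + 0.07 + 1.28 = 2.04.
Equity: weight = 0.69/2.04 = 0.3382; cost = 7.8%.
Preferred: weight = 0.07/2.04 = 0.0343; cost = 8.4891%.
Revolver drawn: weight = 1.28/2.04 = 0.6275; after-tax cost = 2.9% × (1 − 27%) = 2.1170%.
WACC = 0.3382 × 7.8000% + 0.0343 × 8.4891% + 0.6275 × 2.1170% = 4.2578%.

4.26%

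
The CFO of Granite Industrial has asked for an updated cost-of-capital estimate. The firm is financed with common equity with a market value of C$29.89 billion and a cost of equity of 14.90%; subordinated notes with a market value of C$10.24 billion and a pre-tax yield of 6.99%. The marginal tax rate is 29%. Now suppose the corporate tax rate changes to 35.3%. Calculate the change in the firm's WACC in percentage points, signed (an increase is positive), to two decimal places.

-0.11 pp

Current WACC:
Total capital V = 29.89 + 10.24 = 40.13.
Equity: weight = 29.89/40.13 = 0.7448; cost = 14.9%.
Subordinated notes: weight = 10.24/40.13 = 0.2552; after-tax cost = 6.99% × (1 − 29%) = 4.9629%.
WACC = 0.7448 × 14.9000% + 0.2552 × 4.9629% = 12.3643%.
After the change:
Total capital V = 29.89 + 10.24 = 40.13.
Equity: weight = 29.89/40.13 = 0.7448; cost = 14.9%.
Subordinated notes: weight = 10.24/40.13 = 0.2552; after-tax cost = 6.99% × (1 − 35.3%) = 4.5225%.
WACC = 0.7448 × 14.9000% + 0.2552 × 4.5225% = 12.2520%.
Change in WACC = 12.2520% − 12.3643% = -0.1124 pp.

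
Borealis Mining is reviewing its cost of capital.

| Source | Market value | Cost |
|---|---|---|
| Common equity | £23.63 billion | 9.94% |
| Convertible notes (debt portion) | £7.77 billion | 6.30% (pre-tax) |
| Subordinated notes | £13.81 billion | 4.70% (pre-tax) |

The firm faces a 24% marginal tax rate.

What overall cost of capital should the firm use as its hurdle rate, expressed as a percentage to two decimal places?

7.11%

Total capital V = 23.63 + 7.77 + 13.81 = 45.21.
Equity: weight = 23.63/45.21 = 0.5227; cost = 9.94%.
Convertible notes (debt portion): weight = 7.77/45.21 = 0.1719; after-tax cost = 6.3% × (1 − 24%) = 4.7880%.
Subordinated notes: weight = 13.81/45.21 = 0.3055; after-tax cost = 4.7% × (1 − 24%) = 3.5720%.
WACC = 0.5227 × 9.9400% + 0.1719 × 4.7880% + 0.3055 × 3.5720% = 7.1094%.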